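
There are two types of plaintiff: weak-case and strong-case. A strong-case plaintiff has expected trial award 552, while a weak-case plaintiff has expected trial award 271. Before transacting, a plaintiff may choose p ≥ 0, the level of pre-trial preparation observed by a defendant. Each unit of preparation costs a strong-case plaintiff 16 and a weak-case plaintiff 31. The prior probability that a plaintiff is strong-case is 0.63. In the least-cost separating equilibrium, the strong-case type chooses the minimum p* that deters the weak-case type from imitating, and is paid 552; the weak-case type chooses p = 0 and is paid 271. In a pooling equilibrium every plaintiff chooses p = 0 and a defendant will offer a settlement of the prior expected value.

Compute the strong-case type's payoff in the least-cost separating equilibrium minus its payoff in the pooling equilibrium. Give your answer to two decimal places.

-41.06

Least-cost separating signal: p* solves 271 = 552 − 31·p*, so p* = (552 − 271)/31 ≈ 9.0645.
Strong-case type's separating payoff: 552 − 16 × p* = 552 − 16 × (552 − 271)/31 = 552 − 4496/31 ≈ 406.9677.
Pooling payoff: 0.63 × 552 + 0.37 × 271 = 448.03.
Difference: 406.9677 − 448.03 = -41.0623, i.e. -41.06 to two decimal places.
The strong-case type would prefer the pooling outcome.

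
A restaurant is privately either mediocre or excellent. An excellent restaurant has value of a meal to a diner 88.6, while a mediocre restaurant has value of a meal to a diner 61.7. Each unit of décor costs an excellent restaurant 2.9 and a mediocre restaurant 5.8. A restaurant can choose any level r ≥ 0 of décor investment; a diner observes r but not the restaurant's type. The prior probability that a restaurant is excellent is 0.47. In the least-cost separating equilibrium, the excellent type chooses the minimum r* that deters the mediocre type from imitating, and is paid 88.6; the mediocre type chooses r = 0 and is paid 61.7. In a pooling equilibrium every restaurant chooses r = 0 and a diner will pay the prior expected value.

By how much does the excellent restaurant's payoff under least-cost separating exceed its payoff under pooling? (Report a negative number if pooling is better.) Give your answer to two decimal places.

Least-cost separating signal: r* solves 61.7 = 88.6 − 5.8·r*, so r* = (88.6 − 61.7)/5.8 ≈ 4.6379.
Excellent type's separating payoff: 88.6 − 2.9 × r* = 88.6 − 2.9 × (88.6 − 61.7)/5.8 = 88.6 − 78.01/5.8 = 75.15.
Pooling payoff: 0.47 × 88.6 + 0.53 × 61.7 = 74.343.
Difference: 75.15 − 74.343 = 0.807, i.e. 0.81 to two decimal places.
The excellent type prefers to separate.

0.81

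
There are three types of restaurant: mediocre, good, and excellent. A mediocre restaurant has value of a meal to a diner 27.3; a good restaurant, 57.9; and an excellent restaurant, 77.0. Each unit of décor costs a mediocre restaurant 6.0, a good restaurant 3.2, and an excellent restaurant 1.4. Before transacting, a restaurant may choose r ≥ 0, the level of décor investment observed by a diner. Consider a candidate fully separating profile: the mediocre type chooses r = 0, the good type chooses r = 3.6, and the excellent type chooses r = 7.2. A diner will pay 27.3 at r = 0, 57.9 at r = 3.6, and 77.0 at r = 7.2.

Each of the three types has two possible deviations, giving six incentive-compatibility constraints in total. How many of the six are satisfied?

3

Good (own payoff 57.9 − 3.2×3.6 = 46.38): to r=0 gives 27.3 → no gain ✓; to r=7.2 gives 77.0 − 3.2×7.2 = 53.96 → profitable ✗.
Mediocre (own payoff 27.3): to r=3.6 gives 57.9 − 6.0×3.6 = 36.3 → profitable ✗; to r=7.2 gives 77.0 − 6.0×7.2 = 33.8 → profitable ✗.
Excellent (own payoff 77.0 − 1.4×7.2 = 66.92): to r=0 gives 27.3 → no gain ✓; to r=3.6 gives 57.9 − 1.4×3.6 = 52.86 → no gain ✓.
3 of the 6 constraints hold; not an equilibrium.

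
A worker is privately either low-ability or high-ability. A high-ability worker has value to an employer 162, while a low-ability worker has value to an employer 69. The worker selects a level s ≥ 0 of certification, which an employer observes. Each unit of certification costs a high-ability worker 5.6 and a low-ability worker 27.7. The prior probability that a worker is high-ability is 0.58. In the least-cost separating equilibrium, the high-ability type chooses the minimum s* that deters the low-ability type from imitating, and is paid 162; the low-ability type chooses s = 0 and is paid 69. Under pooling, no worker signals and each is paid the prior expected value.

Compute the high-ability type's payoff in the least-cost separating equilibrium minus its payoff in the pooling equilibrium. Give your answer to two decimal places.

20.26

Least-cost separating signal: s* solves 69 = 162 − 27.7·s*, so s* = (162 − 69)/27.7 ≈ 3.3574.
High-ability type's separating payoff: 162 − 5.6 × s* = 162 − 5.6 × (162 − 69)/27.7 = 162 − 520.8/27.7 ≈ 143.1986.
Pooling payoff: 0.58 × 162 + 0.42 × 69 = 122.94.
Difference: 143.1986 − 122.94 = 20.2586, i.e. 20.26 to two decimal places.
The high-ability type prefers to separate.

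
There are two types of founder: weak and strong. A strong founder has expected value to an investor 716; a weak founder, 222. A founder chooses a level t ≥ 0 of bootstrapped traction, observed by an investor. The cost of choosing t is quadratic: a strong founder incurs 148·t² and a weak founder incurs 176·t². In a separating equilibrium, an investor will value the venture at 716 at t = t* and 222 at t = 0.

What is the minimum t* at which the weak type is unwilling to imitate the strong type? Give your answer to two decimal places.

The weak type at t = 0 receives 222; imitating at t* yields 716 − 176·t*².
Indifference: 222 = 716 − 176·t*², so t*² = (716 − 222) / 176 ≈ 2.8068.
t* = √2.8068 ≈ 1.68.

1.68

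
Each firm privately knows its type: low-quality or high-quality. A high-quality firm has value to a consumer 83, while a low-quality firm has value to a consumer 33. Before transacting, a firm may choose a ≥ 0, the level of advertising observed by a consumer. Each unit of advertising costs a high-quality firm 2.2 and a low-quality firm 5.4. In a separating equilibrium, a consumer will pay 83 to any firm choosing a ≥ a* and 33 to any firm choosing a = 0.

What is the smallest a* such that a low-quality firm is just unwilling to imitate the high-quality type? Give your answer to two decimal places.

A low-quality firm choosing a = 0 receives 33.
Imitating at a* instead would pay 83 at cost 5.4·a*, netting 83 − 5.4·a*.
Indifference: 33 = 83 − 5.4·a*, so a* = (83 − 33) / 5.4 ≈ 9.26.
This is the low-quality type's binding incentive-compatibility constraint; any a ≥ 9.26 sustains separation on that side.

9.26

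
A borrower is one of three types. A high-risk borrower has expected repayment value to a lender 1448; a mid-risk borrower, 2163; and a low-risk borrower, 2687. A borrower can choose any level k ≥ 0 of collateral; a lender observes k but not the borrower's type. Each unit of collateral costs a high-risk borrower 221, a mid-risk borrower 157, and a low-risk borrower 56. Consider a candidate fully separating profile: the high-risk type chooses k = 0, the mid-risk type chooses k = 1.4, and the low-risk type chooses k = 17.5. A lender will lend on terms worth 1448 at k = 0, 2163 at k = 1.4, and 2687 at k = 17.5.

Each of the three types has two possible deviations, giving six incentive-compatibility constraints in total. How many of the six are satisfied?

4

Mid-risk (own payoff 2163 − 157×1.4 = 1943.2): to k=0 gives 1448 → no gain ✓; to k=17.5 gives 2687 − 157×17.5 = -60.5 → no gain ✓.
Low-risk (own payoff 2687 − 56×17.5 = 1707): to k=0 gives 1448 → no gain ✓; to k=1.4 gives 2163 − 56×1.4 = 2084.6 → profitable ✗.
High-risk (own payoff 1448): to k=1.4 gives 2163 − 221×1.4 = 1853.6 → profitable ✗; to k=17.5 gives 2687 − 221×17.5 = -1180.5 → no gain ✓.
4 of the 6 constraints hold; not an equilibrium.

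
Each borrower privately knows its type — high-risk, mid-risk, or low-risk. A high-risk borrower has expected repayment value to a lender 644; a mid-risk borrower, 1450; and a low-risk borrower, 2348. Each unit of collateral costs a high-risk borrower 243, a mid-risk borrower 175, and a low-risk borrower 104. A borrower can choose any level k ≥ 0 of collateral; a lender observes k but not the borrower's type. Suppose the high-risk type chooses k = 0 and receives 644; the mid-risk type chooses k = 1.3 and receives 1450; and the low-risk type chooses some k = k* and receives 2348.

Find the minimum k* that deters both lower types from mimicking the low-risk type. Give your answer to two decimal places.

7.01

Mid-risk type (on-path payoff 1450 − 175×1.3 = 1222.5) won't mimic when 1222.5 ≥ 2348 − 175·k*, i.e. k* ≥ 6.43.
High-risk type (on-path payoff 644) won't mimic when 644 ≥ 2348 − 243·k*, i.e. k* ≥ 7.01.
Both must hold, so k* = max(7.01, 6.43) = 7.01. The high-risk type's constraint binds.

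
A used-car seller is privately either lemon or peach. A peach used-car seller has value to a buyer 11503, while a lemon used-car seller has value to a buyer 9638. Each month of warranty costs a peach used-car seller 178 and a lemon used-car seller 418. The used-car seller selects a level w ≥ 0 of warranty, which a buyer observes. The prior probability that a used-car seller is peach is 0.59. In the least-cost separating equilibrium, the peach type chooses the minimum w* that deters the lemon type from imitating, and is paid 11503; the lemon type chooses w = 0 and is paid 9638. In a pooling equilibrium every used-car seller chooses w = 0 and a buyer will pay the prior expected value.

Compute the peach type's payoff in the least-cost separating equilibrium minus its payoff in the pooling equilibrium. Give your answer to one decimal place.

Least-cost separating signal: w* solves 9638 = 11503 − 418·w*, so w* = (11503 − 9638)/418 ≈ 4.4617.
Peach type's separating payoff: 11503 − 178 × w* = 11503 − 178 × (11503 − 9638)/418 = 11503 − 331970/418 ≈ 10708.813.
Pooling payoff: 0.59 × 11503 + 0.41 × 9638 = 10738.35.
Difference: 10708.813 − 10738.35 = -29.537, i.e. -29.5 to one decimal place.
The peach type would prefer the pooling outcome.

-29.5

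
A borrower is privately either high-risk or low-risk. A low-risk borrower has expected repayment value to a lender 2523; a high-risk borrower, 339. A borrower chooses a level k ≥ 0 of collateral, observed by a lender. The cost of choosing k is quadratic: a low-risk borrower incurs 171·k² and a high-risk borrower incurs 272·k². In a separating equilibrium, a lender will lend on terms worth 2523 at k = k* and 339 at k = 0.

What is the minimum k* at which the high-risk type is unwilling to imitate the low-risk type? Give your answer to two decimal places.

2.83

The high-risk type at k = 0 receives 339; imitating at k* yields 2523 − 272·k*².
Indifference: 339 = 2523 − 272·k*², so k*² = (2523 − 339) / 272 ≈ 8.0294.
k* = √8.0294 ≈ 2.83.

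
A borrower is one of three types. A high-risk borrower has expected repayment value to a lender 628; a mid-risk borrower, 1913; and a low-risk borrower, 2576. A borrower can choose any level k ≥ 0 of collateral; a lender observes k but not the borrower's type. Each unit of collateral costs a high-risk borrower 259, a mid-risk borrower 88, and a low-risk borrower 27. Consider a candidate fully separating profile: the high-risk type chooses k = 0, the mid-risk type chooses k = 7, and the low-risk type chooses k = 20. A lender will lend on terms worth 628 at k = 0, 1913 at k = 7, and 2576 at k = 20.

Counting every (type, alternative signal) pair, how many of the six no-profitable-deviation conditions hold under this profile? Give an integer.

Mid-risk (own payoff 1913 − 88×7 = 1297): to k=0 gives 628 → no gain ✓; to k=20 gives 2576 − 88×20 = 816 → no gain ✓.
Low-risk (own payoff 2576 − 27×20 = 2036): to k=0 gives 628 → no gain ✓; to k=7 gives 1913 − 27×7 = 1724 → no gain ✓.
High-risk (own payoff 628): to k=7 gives 1913 − 259×7 = 100 → no gain ✓; to k=20 gives 2576 − 259×20 = -2604 → no gain ✓.
6 of the 6 constraints hold; this profile is a separating equilibrium.

6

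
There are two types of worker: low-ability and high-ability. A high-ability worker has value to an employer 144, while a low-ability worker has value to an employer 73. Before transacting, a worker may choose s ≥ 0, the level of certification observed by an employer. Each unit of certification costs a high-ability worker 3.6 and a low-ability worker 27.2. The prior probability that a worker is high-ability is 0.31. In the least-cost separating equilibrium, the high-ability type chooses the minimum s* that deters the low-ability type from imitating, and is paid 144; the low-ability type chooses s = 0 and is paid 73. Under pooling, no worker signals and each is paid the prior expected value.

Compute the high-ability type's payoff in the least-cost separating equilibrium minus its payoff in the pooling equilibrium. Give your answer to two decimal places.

Least-cost separating signal: s* solves 73 = 144 − 27.2·s*, so s* = (144 − 73)/27.2 ≈ 2.6103.
High-ability type's separating payoff: 144 − 3.6 × s* = 144 − 3.6 × (144 − 73)/27.2 = 144 − 255.6/27.2 ≈ 134.6029.
Pooling payoff: 0.31 × 144 + 0.69 × 73 = 95.01.
Difference: 134.6029 − 95.01 = 39.5929, i.e. 39.59 to two decimal places.
The high-ability type prefers to separate.

39.59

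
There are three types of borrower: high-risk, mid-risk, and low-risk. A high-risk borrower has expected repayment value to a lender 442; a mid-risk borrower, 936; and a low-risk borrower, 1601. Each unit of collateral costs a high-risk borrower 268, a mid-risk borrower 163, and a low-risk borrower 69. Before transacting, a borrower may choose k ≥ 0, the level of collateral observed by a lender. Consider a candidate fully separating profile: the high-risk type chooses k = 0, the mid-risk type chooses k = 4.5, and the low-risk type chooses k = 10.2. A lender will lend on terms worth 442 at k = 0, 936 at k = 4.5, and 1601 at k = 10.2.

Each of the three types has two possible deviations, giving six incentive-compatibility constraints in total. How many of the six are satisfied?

5

Mid-risk (own payoff 936 − 163×4.5 = 202.5): to k=0 gives 442 → profitable ✗; to k=10.2 gives 1601 − 163×10.2 = -61.6 → no gain ✓.
Low-risk (own payoff 1601 − 69×10.2 = 897.2): to k=0 gives 442 → no gain ✓; to k=4.5 gives 936 − 69×4.5 = 625.5 → no gain ✓.
High-risk (own payoff 442): to k=4.5 gives 936 − 268×4.5 = -270 → no gain ✓; to k=10.2 gives 1601 − 268×10.2 = -1132.6 → no gain ✓.
5 of the 6 constraints hold; not an equilibrium.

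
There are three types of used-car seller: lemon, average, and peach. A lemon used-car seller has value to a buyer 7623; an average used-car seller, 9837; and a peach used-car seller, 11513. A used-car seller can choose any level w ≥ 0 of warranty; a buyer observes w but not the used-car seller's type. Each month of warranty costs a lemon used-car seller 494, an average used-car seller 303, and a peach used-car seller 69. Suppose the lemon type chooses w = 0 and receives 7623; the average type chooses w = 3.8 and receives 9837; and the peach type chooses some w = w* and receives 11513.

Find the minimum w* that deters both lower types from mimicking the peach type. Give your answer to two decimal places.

9.33

Average type (on-path payoff 9837 − 303×3.8 = 8685.6) won't mimic when 8685.6 ≥ 11513 − 303·w*, i.e. w* ≥ 9.33.
Lemon type (on-path payoff 7623) won't mimic when 7623 ≥ 11513 − 494·w*, i.e. w* ≥ 7.87.
Both must hold, so w* = max(7.87, 9.33) = 9.33. The average type's constraint binds.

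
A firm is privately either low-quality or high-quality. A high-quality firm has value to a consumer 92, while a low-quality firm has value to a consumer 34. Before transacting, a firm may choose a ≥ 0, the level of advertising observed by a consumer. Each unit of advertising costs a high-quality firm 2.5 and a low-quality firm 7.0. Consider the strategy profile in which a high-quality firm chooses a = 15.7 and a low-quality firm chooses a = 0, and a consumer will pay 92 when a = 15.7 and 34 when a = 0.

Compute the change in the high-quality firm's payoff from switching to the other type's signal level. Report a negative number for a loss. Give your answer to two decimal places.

Playing a = 15.7 the high-quality firm receives 92 − 2.5 × 15.7 = 52.75.
Deviating to a = 0 yields 34 instead.
Gain from deviating: 34 − 52.75 = -18.75.
The gain is negative, so the high-quality type's incentive-compatibility constraint is satisfied.

-18.75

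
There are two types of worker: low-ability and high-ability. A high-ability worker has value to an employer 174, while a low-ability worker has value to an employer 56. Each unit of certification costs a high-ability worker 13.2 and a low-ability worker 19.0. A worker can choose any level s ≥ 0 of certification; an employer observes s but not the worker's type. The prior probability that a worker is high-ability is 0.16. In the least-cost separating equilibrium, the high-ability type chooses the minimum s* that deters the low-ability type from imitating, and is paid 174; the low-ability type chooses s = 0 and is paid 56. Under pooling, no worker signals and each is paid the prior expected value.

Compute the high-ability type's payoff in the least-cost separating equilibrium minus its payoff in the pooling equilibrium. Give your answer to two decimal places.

17.14

Least-cost separating signal: s* solves 56 = 174 − 19.0·s*, so s* = (174 − 56)/19.0 ≈ 6.2105.
High-ability type's separating payoff: 174 − 13.2 × s* = 174 − 13.2 × (174 − 56)/19.0 = 174 − 1557.6/19.0 ≈ 92.0211.
Pooling payoff: 0.16 × 174 + 0.84 × 56 = 74.88.
Difference: 92.0211 − 74.88 = 17.1411, i.e. 17.14 to two decimal places.
The high-ability type prefers to separate.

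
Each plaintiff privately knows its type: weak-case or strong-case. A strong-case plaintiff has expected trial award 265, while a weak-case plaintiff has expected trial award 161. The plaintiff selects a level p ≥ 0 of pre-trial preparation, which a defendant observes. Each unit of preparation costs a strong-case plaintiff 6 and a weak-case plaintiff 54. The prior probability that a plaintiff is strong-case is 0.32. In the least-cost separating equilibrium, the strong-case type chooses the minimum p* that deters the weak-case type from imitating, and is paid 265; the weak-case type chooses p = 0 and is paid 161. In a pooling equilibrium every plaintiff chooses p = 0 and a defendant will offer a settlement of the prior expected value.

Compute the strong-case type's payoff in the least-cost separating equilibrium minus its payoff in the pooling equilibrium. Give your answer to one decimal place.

59.2

Least-cost separating signal: p* solves 161 = 265 − 54·p*, so p* = (265 − 161)/54 ≈ 1.9259.
Strong-case type's separating payoff: 265 − 6 × p* = 265 − 6 × (265 − 161)/54 = 265 − 624/54 ≈ 253.444.
Pooling payoff: 0.32 × 265 + 0.68 × 161 = 194.28.
Difference: 253.444 − 194.28 = 59.164, i.e. 59.2 to one decimal place.
The strong-case type prefers to separate.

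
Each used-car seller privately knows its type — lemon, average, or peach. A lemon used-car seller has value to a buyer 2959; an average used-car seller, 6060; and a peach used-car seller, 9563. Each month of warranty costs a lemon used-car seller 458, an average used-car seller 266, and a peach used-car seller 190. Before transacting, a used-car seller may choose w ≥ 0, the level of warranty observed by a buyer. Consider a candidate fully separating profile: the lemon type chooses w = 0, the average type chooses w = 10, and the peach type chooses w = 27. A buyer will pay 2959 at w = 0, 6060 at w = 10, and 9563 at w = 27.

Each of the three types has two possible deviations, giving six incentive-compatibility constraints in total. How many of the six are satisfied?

6

Average (own payoff 6060 − 266×10 = 3400): to w=0 gives 2959 → no gain ✓; to w=27 gives 9563 − 266×27 = 2381 → no gain ✓.
Lemon (own payoff 2959): to w=10 gives 6060 − 458×10 = 1480 → no gain ✓; to w=27 gives 9563 − 458×27 = -2803 → no gain ✓.
Peach (own payoff 9563 − 190×27 = 4433): to w=0 gives 2959 → no gain ✓; to w=10 gives 6060 − 190×10 = 4160 → no gain ✓.
6 of the 6 constraints hold; this profile is a separating equilibrium.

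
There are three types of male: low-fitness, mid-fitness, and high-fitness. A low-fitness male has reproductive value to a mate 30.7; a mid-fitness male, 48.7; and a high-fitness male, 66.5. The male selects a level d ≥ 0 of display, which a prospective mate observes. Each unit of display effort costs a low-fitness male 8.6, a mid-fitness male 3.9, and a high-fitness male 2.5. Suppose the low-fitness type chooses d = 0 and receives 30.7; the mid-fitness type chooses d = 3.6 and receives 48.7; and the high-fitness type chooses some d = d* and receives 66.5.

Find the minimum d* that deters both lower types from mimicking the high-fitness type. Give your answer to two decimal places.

8.16

Low-fitness type (on-path payoff 30.7) won't mimic when 30.7 ≥ 66.5 − 8.6·d*, i.e. d* ≥ 4.16.
Mid-fitness type (on-path payoff 48.7 − 3.9×3.6 = 34.66) won't mimic when 34.66 ≥ 66.5 − 3.9·d*, i.e. d* ≥ 8.16.
Both must hold, so d* = max(4.16, 8.16) = 8.16. The mid-fitness type's constraint binds.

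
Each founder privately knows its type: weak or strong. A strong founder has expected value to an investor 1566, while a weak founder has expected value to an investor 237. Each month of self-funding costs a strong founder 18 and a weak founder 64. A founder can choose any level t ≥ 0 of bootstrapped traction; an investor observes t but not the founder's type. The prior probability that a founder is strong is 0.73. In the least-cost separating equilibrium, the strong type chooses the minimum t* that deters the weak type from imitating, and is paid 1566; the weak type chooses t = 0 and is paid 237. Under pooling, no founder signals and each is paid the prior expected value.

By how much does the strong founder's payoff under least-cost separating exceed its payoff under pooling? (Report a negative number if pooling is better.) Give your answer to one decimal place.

Least-cost separating signal: t* solves 237 = 1566 − 64·t*, so t* = (1566 − 237)/64 ≈ 20.7656.
Strong type's separating payoff: 1566 − 18 × t* = 1566 − 18 × (1566 − 237)/64 = 1566 − 23922/64 ≈ 1192.219.
Pooling payoff: 0.73 × 1566 + 0.27 × 237 = 1207.17.
Difference: 1192.219 − 1207.17 = -14.951, i.e. -15.0 to one decimal place.
The strong type would prefer the pooling outcome.

-15.0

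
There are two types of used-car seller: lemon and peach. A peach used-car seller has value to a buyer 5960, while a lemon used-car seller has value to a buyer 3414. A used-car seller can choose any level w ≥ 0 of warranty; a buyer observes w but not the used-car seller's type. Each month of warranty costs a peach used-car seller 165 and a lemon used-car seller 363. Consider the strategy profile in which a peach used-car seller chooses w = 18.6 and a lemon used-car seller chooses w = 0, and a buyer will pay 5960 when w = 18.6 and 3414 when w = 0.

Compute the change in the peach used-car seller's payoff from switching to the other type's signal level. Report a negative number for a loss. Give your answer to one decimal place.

Playing w = 18.6 the peach used-car seller receives 5960 − 165 × 18.6 = 2891.
Deviating to w = 0 yields 3414 instead.
Gain from deviating: 3414 − 2891 = 523.0.
The gain is positive, so the peach type's incentive-compatibility constraint is violated — this profile is not a separating equilibrium.

523.0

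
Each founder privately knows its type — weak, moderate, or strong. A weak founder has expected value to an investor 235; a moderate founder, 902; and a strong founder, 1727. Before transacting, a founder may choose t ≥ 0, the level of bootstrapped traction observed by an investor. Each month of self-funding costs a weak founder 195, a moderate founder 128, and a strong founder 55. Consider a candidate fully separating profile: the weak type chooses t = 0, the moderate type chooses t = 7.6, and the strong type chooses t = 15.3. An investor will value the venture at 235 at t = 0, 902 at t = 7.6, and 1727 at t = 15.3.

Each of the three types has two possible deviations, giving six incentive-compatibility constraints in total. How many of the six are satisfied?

5

Strong (own payoff 1727 − 55×15.3 = 885.5): to t=0 gives 235 → no gain ✓; to t=7.6 gives 902 − 55×7.6 = 484 → no gain ✓.
Weak (own payoff 235): to t=7.6 gives 902 − 195×7.6 = -580 → no gain ✓; to t=15.3 gives 1727 − 195×15.3 = -1256.5 → no gain ✓.
Moderate (own payoff 902 − 128×7.6 = -70.8): to t=0 gives 235 → profitable ✗; to t=15.3 gives 1727 − 128×15.3 = -231.4 → no gain ✓.
5 of the 6 constraints hold; not an equilibrium.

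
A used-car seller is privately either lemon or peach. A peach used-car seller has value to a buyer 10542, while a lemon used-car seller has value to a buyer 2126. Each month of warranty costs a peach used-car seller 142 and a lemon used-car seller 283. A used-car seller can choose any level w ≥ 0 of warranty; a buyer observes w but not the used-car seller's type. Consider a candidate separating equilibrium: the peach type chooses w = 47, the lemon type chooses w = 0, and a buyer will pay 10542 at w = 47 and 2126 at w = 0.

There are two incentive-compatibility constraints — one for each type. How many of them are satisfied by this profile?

Peach type: signal → 10542 − 142 × 47 = 3868; deviate to 0 → 2126. IC holds (3868 ≥ 2126).
Lemon type: stay at 0 → 2126; mimic → 10542 − 283 × 47 = -2759. IC holds (2126 ≥ -2759).
2 of 2 constraints hold, so this is a separating equilibrium.

2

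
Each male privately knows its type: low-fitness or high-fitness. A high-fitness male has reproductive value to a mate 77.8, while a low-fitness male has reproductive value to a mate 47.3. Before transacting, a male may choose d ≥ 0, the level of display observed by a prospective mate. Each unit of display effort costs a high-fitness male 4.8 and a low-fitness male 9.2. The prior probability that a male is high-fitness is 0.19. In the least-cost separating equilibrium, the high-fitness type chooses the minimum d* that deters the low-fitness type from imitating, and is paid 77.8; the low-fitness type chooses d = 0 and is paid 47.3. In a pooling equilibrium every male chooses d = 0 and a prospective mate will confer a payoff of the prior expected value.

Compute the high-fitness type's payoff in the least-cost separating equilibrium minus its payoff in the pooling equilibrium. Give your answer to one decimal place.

8.8

Least-cost separating signal: d* solves 47.3 = 77.8 − 9.2·d*, so d* = (77.8 − 47.3)/9.2 ≈ 3.3152.
High-fitness type's separating payoff: 77.8 − 4.8 × d* = 77.8 − 4.8 × (77.8 − 47.3)/9.2 = 77.8 − 146.4/9.2 ≈ 61.887.
Pooling payoff: 0.19 × 77.8 + 0.81 × 47.3 = 53.095.
Difference: 61.887 − 53.095 = 8.792, i.e. 8.8 to one decimal place.
The high-fitness type prefers to separate.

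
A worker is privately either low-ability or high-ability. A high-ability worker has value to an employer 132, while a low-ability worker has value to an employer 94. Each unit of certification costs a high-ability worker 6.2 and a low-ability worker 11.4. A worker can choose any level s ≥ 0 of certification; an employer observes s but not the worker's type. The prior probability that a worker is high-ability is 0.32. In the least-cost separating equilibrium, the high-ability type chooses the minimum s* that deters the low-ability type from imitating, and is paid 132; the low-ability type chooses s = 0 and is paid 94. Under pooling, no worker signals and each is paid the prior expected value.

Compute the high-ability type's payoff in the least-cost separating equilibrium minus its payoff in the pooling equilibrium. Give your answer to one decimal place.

Least-cost separating signal: s* solves 94 = 132 − 11.4·s*, so s* = (132 − 94)/11.4 ≈ 3.3333.
High-ability type's separating payoff: 132 − 6.2 × s* = 132 − 6.2 × (132 − 94)/11.4 = 132 − 235.6/11.4 ≈ 111.333.
Pooling payoff: 0.32 × 132 + 0.68 × 94 = 106.16.
Difference: 111.333 − 106.16 = 5.173, i.e. 5.2 to one decimal place.
The high-ability type prefers to separate.

5.2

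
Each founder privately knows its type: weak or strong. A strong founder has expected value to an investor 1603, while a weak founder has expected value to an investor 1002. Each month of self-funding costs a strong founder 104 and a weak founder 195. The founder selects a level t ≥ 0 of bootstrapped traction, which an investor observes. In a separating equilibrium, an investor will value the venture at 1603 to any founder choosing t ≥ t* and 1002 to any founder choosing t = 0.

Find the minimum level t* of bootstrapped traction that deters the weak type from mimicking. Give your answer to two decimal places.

3.08

A weak founder choosing t = 0 receives 1002.
Imitating at t* instead would pay 1603 at cost 195·t*, netting 1603 − 195·t*.
Indifference: 1002 = 1603 − 195·t*, so t* = (1603 − 1002) / 195 ≈ 3.08.
At t* the weak type's incentive constraint just binds; the strong type strictly prefers t* since its per-unit cost is lower.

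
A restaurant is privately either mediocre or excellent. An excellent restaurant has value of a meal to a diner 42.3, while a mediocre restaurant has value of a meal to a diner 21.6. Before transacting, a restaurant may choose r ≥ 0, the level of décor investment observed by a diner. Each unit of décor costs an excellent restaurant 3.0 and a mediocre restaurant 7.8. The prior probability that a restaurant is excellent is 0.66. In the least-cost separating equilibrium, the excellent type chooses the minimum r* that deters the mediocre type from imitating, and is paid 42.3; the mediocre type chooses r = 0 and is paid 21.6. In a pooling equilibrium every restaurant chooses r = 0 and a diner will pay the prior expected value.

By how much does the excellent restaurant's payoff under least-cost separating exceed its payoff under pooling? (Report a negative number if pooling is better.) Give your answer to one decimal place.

Least-cost separating signal: r* solves 21.6 = 42.3 − 7.8·r*, so r* = (42.3 − 21.6)/7.8 ≈ 2.6538.
Excellent type's separating payoff: 42.3 − 3.0 × r* = 42.3 − 3.0 × (42.3 − 21.6)/7.8 = 42.3 − 62.1/7.8 ≈ 34.338.
Pooling payoff: 0.66 × 42.3 + 0.34 × 21.6 = 35.262.
Difference: 34.338 − 35.262 = -0.924, i.e. -0.9 to one decimal place.
The excellent type would prefer the pooling outcome.

-0.9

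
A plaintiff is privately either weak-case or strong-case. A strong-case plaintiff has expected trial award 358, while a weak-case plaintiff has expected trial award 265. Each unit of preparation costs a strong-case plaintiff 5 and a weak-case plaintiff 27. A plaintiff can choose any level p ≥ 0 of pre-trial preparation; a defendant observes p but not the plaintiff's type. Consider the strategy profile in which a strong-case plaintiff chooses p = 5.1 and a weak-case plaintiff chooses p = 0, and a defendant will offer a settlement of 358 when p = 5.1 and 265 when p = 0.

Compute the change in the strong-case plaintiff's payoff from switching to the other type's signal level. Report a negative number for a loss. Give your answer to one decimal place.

Playing p = 5.1 the strong-case plaintiff receives 358 − 5 × 5.1 = 332.5.
Deviating to p = 0 yields 265 instead.
Gain from deviating: 265 − 332.5 = -67.5.
The gain is negative, so the strong-case type's incentive-compatibility constraint is satisfied.

-67.5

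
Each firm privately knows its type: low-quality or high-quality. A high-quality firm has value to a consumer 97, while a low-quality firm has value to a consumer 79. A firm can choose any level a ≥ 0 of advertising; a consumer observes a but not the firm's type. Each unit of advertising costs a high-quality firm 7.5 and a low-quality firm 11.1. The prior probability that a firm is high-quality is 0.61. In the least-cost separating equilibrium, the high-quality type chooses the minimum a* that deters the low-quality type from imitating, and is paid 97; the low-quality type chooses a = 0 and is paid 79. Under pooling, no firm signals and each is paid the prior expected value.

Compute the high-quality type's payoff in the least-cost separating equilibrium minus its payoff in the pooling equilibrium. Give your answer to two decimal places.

Least-cost separating signal: a* solves 79 = 97 − 11.1·a*, so a* = (97 − 79)/11.1 ≈ 1.6216.
High-quality type's separating payoff: 97 − 7.5 × a* = 97 − 7.5 × (97 − 79)/11.1 = 97 − 135/11.1 ≈ 84.8378.
Pooling payoff: 0.61 × 97 + 0.39 × 79 = 89.98.
Difference: 84.8378 − 89.98 = -5.1422, i.e. -5.14 to two decimal places.
The high-quality type would prefer the pooling outcome.

-5.14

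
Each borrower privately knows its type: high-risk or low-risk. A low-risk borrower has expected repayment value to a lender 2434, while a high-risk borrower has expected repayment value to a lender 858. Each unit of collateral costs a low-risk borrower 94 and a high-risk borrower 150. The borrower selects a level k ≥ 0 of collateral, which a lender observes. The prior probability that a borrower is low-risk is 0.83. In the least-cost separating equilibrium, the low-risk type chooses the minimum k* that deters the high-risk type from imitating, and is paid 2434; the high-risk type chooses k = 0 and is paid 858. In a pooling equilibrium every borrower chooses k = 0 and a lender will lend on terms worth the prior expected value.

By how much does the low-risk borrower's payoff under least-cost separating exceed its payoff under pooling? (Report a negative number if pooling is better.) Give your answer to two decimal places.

-719.71

Least-cost separating signal: k* solves 858 = 2434 − 150·k*, so k* = (2434 − 858)/150 ≈ 10.5067.
Low-risk type's separating payoff: 2434 − 94 × k* = 2434 − 94 × (2434 − 858)/150 = 2434 − 148144/150 ≈ 1446.3733.
Pooling payoff: 0.83 × 2434 + 0.17 × 858 = 2166.08.
Difference: 1446.3733 − 2166.08 = -719.7067, i.e. -719.71 to two decimal places.
The low-risk type would prefer the pooling outcome.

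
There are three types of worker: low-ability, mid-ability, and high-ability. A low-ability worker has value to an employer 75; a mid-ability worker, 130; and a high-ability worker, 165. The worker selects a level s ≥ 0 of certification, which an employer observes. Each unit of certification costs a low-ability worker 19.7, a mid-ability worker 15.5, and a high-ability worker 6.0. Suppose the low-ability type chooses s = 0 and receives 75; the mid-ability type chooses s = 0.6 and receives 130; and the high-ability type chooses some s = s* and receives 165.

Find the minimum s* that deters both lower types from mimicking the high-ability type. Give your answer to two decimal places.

Mid-ability type (on-path payoff 130 − 15.5×0.6 = 120.7) won't mimic when 120.7 ≥ 165 − 15.5·s*, i.e. s* ≥ 2.86.
Low-ability type (on-path payoff 75) won't mimic when 75 ≥ 165 − 19.7·s*, i.e. s* ≥ 4.57.
Both must hold, so s* = max(4.57, 2.86) = 4.57. The low-ability type's constraint binds.

4.57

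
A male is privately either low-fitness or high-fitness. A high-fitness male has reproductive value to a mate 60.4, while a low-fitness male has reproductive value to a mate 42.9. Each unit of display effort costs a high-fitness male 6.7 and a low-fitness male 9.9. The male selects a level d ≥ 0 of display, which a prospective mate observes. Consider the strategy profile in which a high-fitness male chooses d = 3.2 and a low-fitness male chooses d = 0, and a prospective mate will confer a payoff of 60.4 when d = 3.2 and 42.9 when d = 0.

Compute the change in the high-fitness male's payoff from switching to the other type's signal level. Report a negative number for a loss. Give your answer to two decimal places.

3.94

Playing d = 3.2 the high-fitness male receives 60.4 − 6.7 × 3.2 = 38.96.
Deviating to d = 0 yields 42.9 instead.
Gain from deviating: 42.9 − 38.96 = 3.94.
The gain is positive, so the high-fitness type's incentive-compatibility constraint is violated — this profile is not a separating equilibrium.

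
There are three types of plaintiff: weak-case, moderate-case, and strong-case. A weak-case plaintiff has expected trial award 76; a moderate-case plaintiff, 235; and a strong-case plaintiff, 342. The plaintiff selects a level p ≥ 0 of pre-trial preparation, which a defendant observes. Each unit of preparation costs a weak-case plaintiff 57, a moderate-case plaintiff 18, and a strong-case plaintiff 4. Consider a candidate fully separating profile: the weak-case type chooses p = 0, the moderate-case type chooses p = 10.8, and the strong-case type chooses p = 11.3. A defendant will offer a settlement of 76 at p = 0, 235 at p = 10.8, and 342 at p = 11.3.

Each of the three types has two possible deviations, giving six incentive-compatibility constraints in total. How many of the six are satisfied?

Strong-case (own payoff 342 − 4×11.3 = 296.8): to p=0 gives 76 → no gain ✓; to p=10.8 gives 235 − 4×10.8 = 191.8 → no gain ✓.
Moderate-case (own payoff 235 − 18×10.8 = 40.6): to p=0 gives 76 → profitable ✗; to p=11.3 gives 342 − 18×11.3 = 138.6 → profitable ✗.
Weak-case (own payoff 76): to p=10.8 gives 235 − 57×10.8 = -380.6 → no gain ✓; to p=11.3 gives 342 − 57×11.3 = -302.1 → no gain ✓.
4 of the 6 constraints hold; not an equilibrium.

4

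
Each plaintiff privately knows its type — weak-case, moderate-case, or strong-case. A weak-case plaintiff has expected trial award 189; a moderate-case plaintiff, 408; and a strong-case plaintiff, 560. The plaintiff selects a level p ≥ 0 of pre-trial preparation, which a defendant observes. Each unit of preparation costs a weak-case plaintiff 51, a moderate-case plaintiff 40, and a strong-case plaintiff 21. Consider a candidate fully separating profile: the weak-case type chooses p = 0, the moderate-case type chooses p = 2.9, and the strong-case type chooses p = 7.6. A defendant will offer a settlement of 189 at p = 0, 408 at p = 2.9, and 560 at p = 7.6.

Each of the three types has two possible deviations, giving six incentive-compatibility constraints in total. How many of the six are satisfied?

5

Strong-case (own payoff 560 − 21×7.6 = 400.4): to p=0 gives 189 → no gain ✓; to p=2.9 gives 408 − 21×2.9 = 347.1 → no gain ✓.
Weak-case (own payoff 189): to p=2.9 gives 408 − 51×2.9 = 260.1 → profitable ✗; to p=7.6 gives 560 − 51×7.6 = 172.4 → no gain ✓.
Moderate-case (own payoff 408 − 40×2.9 = 292): to p=0 gives 189 → no gain ✓; to p=7.6 gives 560 − 40×7.6 = 256 → no gain ✓.
5 of the 6 constraints hold; not an equilibrium.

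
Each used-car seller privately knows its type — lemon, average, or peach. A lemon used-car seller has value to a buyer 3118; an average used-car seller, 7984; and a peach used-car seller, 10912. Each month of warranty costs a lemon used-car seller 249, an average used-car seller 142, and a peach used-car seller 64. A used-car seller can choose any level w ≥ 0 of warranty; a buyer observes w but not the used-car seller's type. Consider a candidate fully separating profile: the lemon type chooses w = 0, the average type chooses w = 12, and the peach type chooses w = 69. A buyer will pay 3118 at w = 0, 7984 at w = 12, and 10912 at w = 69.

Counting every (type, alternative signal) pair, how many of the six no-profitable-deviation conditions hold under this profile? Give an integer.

Average (own payoff 7984 − 142×12 = 6280): to w=0 gives 3118 → no gain ✓; to w=69 gives 10912 − 142×69 = 1114 → no gain ✓.
Peach (own payoff 10912 − 64×69 = 6496): to w=0 gives 3118 → no gain ✓; to w=12 gives 7984 − 64×12 = 7216 → profitable ✗.
Lemon (own payoff 3118): to w=12 gives 7984 − 249×12 = 4996 → profitable ✗; to w=69 gives 10912 − 249×69 = -6269 → no gain ✓.
4 of the 6 constraints hold; not an equilibrium.

4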